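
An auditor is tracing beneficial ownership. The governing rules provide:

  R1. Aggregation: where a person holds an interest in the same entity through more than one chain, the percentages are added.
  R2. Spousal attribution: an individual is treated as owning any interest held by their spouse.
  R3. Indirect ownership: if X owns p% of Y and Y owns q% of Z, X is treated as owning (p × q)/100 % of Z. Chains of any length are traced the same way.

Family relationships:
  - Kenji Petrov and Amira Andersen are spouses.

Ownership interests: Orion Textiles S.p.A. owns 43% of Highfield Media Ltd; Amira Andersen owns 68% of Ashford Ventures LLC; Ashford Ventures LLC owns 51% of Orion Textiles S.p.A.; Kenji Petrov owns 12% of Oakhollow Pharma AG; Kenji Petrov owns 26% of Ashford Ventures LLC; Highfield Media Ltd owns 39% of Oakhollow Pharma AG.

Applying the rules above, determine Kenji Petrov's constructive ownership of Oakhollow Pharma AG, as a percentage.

By spousal attribution (R2), Kenji Petrov is treated as also owning Amira Andersen's interest in Ashford Ventures LLC, giving 26% + 68% = 94%.
Chain via Ashford Ventures LLC → Orion Textiles S.p.A. → Highfield Media Ltd (R3): 94% × 51% × 43% × 39% = 8.039538% of Oakhollow Pharma AG.
Direct interest in Oakhollow Pharma AG: 12%.
Aggregating (R1): 8.039538% + 12% = 20.039538%.

20.039538%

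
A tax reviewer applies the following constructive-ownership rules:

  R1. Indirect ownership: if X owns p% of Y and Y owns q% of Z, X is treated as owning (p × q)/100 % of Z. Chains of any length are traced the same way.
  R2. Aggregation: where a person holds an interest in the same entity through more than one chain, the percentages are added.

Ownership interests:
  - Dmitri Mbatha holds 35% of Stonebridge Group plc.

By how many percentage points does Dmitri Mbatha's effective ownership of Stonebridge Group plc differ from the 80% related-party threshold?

45

Direct interest in Stonebridge Group plc: 35%.
35% falls short of the 80% threshold by 45 percentage points.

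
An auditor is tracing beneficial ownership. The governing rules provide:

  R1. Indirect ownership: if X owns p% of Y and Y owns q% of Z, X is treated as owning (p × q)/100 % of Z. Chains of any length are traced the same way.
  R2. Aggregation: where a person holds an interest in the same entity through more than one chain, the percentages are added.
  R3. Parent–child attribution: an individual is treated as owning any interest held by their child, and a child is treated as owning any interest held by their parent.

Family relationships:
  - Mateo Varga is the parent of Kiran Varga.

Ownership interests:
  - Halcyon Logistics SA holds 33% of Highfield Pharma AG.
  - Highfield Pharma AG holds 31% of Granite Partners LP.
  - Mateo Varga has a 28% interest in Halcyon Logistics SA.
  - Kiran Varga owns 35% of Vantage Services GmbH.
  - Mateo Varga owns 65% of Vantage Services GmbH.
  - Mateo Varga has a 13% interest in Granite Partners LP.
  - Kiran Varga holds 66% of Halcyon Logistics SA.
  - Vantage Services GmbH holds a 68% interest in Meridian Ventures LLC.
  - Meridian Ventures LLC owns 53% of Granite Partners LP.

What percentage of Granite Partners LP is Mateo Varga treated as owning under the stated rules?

By parent–child attribution (R3), Mateo Varga is treated as also owning Kiran Varga's interest in Vantage Services GmbH, giving 65% + 35% = 100%.
By parent–child attribution (R3), Mateo Varga is treated as also owning Kiran Varga's interest in Halcyon Logistics SA, giving 28% + 66% = 94%.
Chain via Vantage Services GmbH → Meridian Ventures LLC (R1): 100% × 68% × 53% = 36.04% of Granite Partners LP.
Chain via Halcyon Logistics SA → Highfield Pharma AG (R1): 94% × 33% × 31% = 9.6162% of Granite Partners LP.
Direct interest in Granite Partners LP: 13%.
Aggregating (R2): 36.04% + 9.6162% + 13% = 58.6562%.

58.6562%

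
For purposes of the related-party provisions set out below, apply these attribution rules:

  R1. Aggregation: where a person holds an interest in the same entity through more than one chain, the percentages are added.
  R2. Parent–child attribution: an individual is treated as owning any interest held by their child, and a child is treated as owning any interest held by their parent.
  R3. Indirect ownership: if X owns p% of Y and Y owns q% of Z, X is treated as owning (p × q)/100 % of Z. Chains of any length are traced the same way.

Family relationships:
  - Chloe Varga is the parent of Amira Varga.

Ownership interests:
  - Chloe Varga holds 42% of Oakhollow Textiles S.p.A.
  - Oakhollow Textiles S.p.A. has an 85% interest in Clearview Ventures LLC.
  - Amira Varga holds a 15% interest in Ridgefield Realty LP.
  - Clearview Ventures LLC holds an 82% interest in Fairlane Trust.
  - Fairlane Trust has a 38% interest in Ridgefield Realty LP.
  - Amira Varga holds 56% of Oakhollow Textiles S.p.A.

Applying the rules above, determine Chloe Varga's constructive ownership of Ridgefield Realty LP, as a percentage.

40.95628%

By parent–child attribution (R2), Chloe Varga is treated as also owning Amira Varga's interest in Oakhollow Textiles S.p.A, giving 42% + 56% = 98%.
By parent–child attribution (R2), Chloe Varga is treated as owning Amira Varga's 15% interest in Ridgefield Realty LP.
Chain via Oakhollow Textiles S.p.A. → Clearview Ventures LLC → Fairlane Trust (R3): 98% × 85% × 82% × 38% = 25.95628% of Ridgefield Realty LP.
Direct interest in Ridgefield Realty LP: 15%.
Aggregating (R1): 25.95628% + 15% = 40.95628%.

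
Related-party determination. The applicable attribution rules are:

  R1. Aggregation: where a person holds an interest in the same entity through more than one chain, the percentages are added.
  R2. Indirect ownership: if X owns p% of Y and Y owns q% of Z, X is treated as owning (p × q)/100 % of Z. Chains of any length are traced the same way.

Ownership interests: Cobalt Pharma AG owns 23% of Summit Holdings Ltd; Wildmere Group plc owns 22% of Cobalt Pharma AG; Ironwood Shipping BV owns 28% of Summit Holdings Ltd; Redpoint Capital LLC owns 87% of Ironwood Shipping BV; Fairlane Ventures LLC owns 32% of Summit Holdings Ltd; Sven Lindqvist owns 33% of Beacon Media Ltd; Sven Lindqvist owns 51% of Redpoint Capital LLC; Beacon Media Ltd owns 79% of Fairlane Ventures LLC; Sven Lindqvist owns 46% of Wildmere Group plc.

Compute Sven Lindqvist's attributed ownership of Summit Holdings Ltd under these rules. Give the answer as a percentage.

Chain via Redpoint Capital LLC → Ironwood Shipping BV (R2): 51% × 87% × 28% = 12.4236% of Summit Holdings Ltd.
Chain via Beacon Media Ltd → Fairlane Ventures LLC (R2): 33% × 79% × 32% = 8.3424% of Summit Holdings Ltd.
Chain via Wildmere Group plc → Cobalt Pharma AG (R2): 46% × 22% × 23% = 2.3276% of Summit Holdings Ltd.
Aggregating (R1): 12.4236% + 8.3424% + 2.3276% = 23.0936%.

23.0936%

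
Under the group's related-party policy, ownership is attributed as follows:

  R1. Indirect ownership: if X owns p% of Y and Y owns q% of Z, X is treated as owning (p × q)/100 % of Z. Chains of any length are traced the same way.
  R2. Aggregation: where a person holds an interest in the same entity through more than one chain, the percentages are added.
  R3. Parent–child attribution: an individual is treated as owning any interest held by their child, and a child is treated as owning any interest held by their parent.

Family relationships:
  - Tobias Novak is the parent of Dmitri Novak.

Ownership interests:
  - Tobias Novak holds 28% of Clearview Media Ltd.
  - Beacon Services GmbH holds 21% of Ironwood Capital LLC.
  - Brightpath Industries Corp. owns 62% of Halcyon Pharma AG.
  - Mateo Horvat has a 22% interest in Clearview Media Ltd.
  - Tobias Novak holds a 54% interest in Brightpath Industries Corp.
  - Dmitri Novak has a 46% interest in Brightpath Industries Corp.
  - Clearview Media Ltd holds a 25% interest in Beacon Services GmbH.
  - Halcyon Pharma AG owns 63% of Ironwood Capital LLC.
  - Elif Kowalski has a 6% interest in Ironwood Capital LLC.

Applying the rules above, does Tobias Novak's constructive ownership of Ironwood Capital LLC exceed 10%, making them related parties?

By parent–child attribution (R3), Tobias Novak is treated as also owning Dmitri Novak's interest in Brightpath Industries Corp, giving 54% + 46% = 100%.
Chain via Clearview Media Ltd → Beacon Services GmbH (R1): 28% × 25% × 21% = 1.47% of Ironwood Capital LLC.
Chain via Brightpath Industries Corp. → Halcyon Pharma AG (R1): 100% × 62% × 63% = 39.06% of Ironwood Capital LLC.
Aggregating (R2): 1.47% + 39.06% = 40.53%.
40.53% exceeds the 10% threshold, so Tobias is a related party to Ironwood Capital LLC.

Yes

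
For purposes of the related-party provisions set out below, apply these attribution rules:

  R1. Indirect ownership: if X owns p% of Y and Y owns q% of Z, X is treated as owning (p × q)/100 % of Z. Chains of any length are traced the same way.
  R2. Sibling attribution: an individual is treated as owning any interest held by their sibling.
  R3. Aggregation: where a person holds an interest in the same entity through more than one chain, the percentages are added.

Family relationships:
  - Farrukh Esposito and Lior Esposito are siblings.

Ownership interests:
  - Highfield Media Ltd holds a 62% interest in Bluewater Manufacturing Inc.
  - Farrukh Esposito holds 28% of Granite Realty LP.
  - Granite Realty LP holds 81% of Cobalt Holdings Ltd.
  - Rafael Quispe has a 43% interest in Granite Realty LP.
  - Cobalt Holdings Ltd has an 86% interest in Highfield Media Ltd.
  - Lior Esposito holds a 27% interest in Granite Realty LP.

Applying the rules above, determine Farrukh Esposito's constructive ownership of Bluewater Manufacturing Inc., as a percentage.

By sibling attribution (R2), Farrukh Esposito is treated as also owning Lior Esposito's interest in Granite Realty LP, giving 28% + 27% = 55%.
Chain via Granite Realty LP → Cobalt Holdings Ltd → Highfield Media Ltd (R1): 55% × 81% × 86% × 62% = 23.75406% of Bluewater Manufacturing Inc.

23.75406%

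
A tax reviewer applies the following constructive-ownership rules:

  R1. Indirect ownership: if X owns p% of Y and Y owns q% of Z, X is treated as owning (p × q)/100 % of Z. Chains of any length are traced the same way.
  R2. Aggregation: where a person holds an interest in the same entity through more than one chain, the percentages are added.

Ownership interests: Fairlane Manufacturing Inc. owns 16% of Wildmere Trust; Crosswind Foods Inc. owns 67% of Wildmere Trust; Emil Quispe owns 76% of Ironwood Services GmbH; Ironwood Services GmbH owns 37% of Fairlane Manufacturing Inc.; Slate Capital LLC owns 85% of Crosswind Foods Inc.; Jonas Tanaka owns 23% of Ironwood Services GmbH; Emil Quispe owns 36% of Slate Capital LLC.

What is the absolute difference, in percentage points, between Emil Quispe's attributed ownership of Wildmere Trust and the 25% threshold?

0.0012

Chain via Slate Capital LLC → Crosswind Foods Inc. (R1): 36% × 85% × 67% = 20.502% of Wildmere Trust.
Chain via Ironwood Services GmbH → Fairlane Manufacturing Inc. (R1): 76% × 37% × 16% = 4.4992% of Wildmere Trust.
Aggregating (R2): 20.502% + 4.4992% = 25.0012%.
25.0012% exceeds the 25% threshold by 0.0012 percentage points.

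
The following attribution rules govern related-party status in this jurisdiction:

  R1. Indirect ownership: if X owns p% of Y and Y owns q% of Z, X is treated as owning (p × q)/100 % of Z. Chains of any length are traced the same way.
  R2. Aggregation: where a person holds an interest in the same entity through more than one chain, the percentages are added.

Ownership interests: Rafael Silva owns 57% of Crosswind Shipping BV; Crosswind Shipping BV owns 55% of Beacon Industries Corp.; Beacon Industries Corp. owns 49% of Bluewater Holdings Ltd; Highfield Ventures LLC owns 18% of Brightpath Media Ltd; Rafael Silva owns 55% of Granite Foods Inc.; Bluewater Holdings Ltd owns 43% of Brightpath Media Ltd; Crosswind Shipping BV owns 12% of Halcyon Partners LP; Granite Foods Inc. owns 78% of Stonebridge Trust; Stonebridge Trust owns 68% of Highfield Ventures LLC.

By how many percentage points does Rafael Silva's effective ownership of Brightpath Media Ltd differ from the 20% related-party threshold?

Chain via Crosswind Shipping BV → Beacon Industries Corp. → Bluewater Holdings Ltd (R1): 57% × 55% × 49% × 43% = 6.605445% of Brightpath Media Ltd.
Chain via Granite Foods Inc. → Stonebridge Trust → Highfield Ventures LLC (R1): 55% × 78% × 68% × 18% = 5.25096% of Brightpath Media Ltd.
Aggregating (R2): 6.605445% + 5.25096% = 11.856405%.
11.856405% falls short of the 20% threshold by 8.143595 percentage points.

8.143595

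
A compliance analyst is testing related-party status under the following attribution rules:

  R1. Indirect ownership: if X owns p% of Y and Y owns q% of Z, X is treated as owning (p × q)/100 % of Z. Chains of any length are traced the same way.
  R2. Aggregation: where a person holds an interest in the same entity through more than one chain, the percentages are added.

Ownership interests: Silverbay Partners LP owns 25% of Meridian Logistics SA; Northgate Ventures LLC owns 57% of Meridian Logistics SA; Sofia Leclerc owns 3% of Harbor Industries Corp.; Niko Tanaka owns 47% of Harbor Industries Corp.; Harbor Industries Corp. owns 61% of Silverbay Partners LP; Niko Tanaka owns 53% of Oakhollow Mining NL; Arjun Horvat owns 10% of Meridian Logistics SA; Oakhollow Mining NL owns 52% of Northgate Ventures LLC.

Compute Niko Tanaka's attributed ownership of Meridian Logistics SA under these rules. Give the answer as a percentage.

Chain via Harbor Industries Corp. → Silverbay Partners LP (R1): 47% × 61% × 25% = 7.1675% of Meridian Logistics SA.
Chain via Oakhollow Mining NL → Northgate Ventures LLC (R1): 53% × 52% × 57% = 15.7092% of Meridian Logistics SA.
Aggregating (R2): 7.1675% + 15.7092% = 22.8767%.

22.8767%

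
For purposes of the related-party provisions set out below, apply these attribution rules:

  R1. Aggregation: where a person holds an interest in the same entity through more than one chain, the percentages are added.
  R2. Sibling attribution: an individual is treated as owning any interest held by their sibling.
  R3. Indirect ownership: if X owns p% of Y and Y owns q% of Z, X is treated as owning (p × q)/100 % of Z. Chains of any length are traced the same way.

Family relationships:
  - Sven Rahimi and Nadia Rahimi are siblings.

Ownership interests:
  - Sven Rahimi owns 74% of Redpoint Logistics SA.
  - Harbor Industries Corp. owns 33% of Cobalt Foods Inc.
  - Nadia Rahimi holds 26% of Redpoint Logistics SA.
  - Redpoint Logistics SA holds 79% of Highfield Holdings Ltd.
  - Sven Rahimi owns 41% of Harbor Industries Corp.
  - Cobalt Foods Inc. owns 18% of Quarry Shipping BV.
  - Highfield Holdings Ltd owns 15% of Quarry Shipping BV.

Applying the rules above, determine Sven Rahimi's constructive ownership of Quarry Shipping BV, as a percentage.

By sibling attribution (R2), Sven Rahimi is treated as also owning Nadia Rahimi's interest in Redpoint Logistics SA, giving 74% + 26% = 100%.
Chain via Redpoint Logistics SA → Highfield Holdings Ltd (R3): 100% × 79% × 15% = 11.85% of Quarry Shipping BV.
Chain via Harbor Industries Corp. → Cobalt Foods Inc. (R3): 41% × 33% × 18% = 2.4354% of Quarry Shipping BV.
Aggregating (R1): 11.85% + 2.4354% = 14.2854%.

14.2854%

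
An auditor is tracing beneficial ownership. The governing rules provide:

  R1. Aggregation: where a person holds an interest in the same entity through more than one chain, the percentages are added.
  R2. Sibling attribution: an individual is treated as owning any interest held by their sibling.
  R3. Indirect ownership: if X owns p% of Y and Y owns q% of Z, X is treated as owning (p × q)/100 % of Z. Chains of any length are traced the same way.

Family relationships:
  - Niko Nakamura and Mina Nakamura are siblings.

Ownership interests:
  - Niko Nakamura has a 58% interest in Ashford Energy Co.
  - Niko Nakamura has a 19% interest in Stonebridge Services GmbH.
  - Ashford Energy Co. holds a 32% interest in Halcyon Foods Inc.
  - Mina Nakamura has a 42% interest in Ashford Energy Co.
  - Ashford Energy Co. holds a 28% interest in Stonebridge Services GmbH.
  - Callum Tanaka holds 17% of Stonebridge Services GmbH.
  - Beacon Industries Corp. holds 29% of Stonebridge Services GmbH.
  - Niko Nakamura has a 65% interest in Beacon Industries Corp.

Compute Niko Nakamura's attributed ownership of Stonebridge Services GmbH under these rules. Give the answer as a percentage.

65.85%

By sibling attribution (R2), Niko Nakamura is treated as also owning Mina Nakamura's interest in Ashford Energy Co, giving 58% + 42% = 100%.
Chain via Beacon Industries Corp. (R3): 65% × 29% = 18.85% of Stonebridge Services GmbH.
Chain via Ashford Energy Co. (R3): 100% × 28% = 28% of Stonebridge Services GmbH.
Direct interest in Stonebridge Services GmbH: 19%.
Aggregating (R1): 18.85% + 28% + 19% = 65.85%.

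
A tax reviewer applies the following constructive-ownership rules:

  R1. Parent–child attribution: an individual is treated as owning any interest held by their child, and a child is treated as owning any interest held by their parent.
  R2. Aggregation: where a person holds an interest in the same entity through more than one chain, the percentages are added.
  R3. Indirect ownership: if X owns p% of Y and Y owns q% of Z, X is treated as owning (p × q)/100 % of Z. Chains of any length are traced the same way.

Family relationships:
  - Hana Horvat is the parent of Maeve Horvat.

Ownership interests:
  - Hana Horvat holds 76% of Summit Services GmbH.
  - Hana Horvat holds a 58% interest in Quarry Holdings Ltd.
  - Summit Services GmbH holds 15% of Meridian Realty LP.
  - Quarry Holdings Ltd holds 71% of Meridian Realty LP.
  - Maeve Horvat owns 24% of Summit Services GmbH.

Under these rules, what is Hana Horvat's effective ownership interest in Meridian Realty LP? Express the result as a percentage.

56.18%

By parent–child attribution (R1), Hana Horvat is treated as also owning Maeve Horvat's interest in Summit Services GmbH, giving 76% + 24% = 100%.
Chain via Quarry Holdings Ltd (R3): 58% × 71% = 41.18% of Meridian Realty LP.
Chain via Summit Services GmbH (R3): 100% × 15% = 15% of Meridian Realty LP.
Aggregating (R2): 41.18% + 15% = 56.18%.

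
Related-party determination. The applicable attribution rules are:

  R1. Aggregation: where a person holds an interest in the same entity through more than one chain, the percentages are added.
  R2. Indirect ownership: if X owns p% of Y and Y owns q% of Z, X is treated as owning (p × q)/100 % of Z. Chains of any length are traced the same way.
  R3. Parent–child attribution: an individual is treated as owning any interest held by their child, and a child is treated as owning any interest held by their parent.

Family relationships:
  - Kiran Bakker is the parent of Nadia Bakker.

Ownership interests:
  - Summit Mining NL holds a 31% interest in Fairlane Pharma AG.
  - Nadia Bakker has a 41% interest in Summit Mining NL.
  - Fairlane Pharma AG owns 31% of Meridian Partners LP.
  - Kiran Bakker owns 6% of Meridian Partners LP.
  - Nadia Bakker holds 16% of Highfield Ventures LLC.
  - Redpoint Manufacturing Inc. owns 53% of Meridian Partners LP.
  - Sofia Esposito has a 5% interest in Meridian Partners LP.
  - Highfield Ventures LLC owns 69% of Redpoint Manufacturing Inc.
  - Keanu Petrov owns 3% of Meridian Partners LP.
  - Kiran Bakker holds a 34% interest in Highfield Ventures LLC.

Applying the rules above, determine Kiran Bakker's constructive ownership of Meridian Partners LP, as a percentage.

By parent–child attribution (R3), Kiran Bakker is treated as also owning Nadia Bakker's interest in Highfield Ventures LLC, giving 34% + 16% = 50%.
By parent–child attribution (R3), Kiran Bakker is treated as owning Nadia Bakker's 41% interest in Summit Mining NL.
Chain via Highfield Ventures LLC → Redpoint Manufacturing Inc. (R2): 50% × 69% × 53% = 18.285% of Meridian Partners LP.
Direct interest in Meridian Partners LP: 6%.
Chain via Summit Mining NL → Fairlane Pharma AG (R2): 41% × 31% × 31% = 3.9401% of Meridian Partners LP.
Aggregating (R1): 18.285% + 6% + 3.9401% = 28.2251%.

28.2251%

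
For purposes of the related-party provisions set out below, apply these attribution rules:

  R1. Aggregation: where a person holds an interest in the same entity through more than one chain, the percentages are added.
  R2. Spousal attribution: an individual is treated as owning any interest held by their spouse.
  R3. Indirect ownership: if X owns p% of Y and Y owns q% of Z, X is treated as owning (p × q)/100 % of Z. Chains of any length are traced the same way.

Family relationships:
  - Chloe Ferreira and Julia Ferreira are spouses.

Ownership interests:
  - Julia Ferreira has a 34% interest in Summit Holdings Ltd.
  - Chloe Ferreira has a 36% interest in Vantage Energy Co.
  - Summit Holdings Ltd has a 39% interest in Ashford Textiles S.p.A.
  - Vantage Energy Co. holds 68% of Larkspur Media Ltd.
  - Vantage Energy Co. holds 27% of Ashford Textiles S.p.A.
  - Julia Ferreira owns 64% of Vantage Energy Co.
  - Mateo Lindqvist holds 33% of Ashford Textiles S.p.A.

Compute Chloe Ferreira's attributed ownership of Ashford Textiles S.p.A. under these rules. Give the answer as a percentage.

40.26%

By spousal attribution (R2), Chloe Ferreira is treated as also owning Julia Ferreira's interest in Vantage Energy Co, giving 36% + 64% = 100%.
By spousal attribution (R2), Chloe Ferreira is treated as owning Julia Ferreira's 34% interest in Summit Holdings Ltd.
Chain via Vantage Energy Co. (R3): 100% × 27% = 27% of Ashford Textiles S.p.A.
Chain via Summit Holdings Ltd (R3): 34% × 39% = 13.26% of Ashford Textiles S.p.A.
Aggregating (R1): 27% + 13.26% = 40.26%.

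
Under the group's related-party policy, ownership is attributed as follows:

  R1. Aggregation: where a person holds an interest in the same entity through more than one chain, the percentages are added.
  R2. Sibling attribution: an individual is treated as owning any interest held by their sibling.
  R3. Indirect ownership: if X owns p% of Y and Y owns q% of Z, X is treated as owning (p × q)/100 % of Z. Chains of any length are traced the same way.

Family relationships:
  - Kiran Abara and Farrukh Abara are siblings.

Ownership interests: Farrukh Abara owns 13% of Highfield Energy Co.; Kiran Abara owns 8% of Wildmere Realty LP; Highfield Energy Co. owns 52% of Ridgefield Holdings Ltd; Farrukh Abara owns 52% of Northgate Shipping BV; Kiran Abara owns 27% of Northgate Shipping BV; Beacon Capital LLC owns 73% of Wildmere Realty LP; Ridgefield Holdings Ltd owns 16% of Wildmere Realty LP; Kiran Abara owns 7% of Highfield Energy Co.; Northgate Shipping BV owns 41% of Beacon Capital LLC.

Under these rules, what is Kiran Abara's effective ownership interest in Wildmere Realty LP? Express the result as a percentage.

33.3087%

By sibling attribution (R2), Kiran Abara is treated as also owning Farrukh Abara's interest in Northgate Shipping BV, giving 27% + 52% = 79%.
By sibling attribution (R2), Kiran Abara is treated as also owning Farrukh Abara's interest in Highfield Energy Co, giving 7% + 13% = 20%.
Chain via Northgate Shipping BV → Beacon Capital LLC (R3): 79% × 41% × 73% = 23.6447% of Wildmere Realty LP.
Chain via Highfield Energy Co. → Ridgefield Holdings Ltd (R3): 20% × 52% × 16% = 1.664% of Wildmere Realty LP.
Direct interest in Wildmere Realty LP: 8%.
Aggregating (R1): 23.6447% + 1.664% + 8% = 33.3087%.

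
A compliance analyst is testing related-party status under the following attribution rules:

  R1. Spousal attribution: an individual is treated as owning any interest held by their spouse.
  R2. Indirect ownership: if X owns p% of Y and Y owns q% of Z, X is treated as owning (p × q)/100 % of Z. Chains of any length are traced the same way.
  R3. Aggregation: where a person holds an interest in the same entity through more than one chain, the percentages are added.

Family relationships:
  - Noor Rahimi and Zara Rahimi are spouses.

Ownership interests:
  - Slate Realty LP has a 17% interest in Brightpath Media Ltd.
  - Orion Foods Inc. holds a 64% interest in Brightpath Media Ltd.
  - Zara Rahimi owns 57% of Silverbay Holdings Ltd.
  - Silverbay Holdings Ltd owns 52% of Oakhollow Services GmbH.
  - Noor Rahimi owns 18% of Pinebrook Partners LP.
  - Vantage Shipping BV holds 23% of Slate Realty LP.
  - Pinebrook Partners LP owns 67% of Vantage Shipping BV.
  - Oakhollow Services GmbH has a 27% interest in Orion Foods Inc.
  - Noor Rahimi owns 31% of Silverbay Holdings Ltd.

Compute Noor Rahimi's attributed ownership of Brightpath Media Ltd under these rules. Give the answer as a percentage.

8.378874%

By spousal attribution (R1), Noor Rahimi is treated as also owning Zara Rahimi's interest in Silverbay Holdings Ltd, giving 31% + 57% = 88%.
Chain via Pinebrook Partners LP → Vantage Shipping BV → Slate Realty LP (R2): 18% × 67% × 23% × 17% = 0.471546% of Brightpath Media Ltd.
Chain via Silverbay Holdings Ltd → Oakhollow Services GmbH → Orion Foods Inc. (R2): 88% × 52% × 27% × 64% = 7.907328% of Brightpath Media Ltd.
Aggregating (R3): 0.471546% + 7.907328% = 8.378874%.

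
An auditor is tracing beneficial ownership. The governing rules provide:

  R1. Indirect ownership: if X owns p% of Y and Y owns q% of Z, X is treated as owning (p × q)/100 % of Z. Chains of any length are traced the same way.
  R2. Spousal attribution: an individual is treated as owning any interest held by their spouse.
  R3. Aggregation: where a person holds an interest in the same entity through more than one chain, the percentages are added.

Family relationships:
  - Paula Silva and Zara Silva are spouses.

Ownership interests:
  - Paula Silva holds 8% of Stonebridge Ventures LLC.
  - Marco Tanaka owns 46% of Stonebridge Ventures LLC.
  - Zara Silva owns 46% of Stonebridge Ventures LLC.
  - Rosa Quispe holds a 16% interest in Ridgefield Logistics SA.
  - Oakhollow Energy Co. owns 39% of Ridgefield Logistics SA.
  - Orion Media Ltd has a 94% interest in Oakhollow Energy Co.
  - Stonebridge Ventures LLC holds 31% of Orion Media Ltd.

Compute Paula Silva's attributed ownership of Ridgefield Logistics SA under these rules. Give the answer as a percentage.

By spousal attribution (R2), Paula Silva is treated as also owning Zara Silva's interest in Stonebridge Ventures LLC, giving 8% + 46% = 54%.
Chain via Stonebridge Ventures LLC → Orion Media Ltd → Oakhollow Energy Co. (R1): 54% × 31% × 94% × 39% = 6.136884% of Ridgefield Logistics SA.

6.136884%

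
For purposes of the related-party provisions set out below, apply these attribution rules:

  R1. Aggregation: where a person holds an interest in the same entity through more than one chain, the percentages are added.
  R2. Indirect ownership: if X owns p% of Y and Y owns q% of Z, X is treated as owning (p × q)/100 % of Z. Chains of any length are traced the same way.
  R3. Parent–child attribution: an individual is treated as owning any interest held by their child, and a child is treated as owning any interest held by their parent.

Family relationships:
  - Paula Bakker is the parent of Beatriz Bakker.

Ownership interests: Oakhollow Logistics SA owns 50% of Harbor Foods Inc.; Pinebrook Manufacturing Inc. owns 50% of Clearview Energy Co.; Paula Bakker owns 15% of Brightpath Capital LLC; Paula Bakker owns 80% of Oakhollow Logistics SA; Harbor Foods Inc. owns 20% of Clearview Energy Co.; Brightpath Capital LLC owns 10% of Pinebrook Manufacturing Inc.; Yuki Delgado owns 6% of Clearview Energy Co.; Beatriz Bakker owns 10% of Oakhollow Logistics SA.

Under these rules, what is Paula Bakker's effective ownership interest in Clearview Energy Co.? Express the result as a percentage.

9.75%

By parent–child attribution (R3), Paula Bakker is treated as also owning Beatriz Bakker's interest in Oakhollow Logistics SA, giving 80% + 10% = 90%.
Chain via Brightpath Capital LLC → Pinebrook Manufacturing Inc. (R2): 15% × 10% × 50% = 0.75% of Clearview Energy Co.
Chain via Oakhollow Logistics SA → Harbor Foods Inc. (R2): 90% × 50% × 20% = 9% of Clearview Energy Co.
Aggregating (R1): 0.75% + 9% = 9.75%.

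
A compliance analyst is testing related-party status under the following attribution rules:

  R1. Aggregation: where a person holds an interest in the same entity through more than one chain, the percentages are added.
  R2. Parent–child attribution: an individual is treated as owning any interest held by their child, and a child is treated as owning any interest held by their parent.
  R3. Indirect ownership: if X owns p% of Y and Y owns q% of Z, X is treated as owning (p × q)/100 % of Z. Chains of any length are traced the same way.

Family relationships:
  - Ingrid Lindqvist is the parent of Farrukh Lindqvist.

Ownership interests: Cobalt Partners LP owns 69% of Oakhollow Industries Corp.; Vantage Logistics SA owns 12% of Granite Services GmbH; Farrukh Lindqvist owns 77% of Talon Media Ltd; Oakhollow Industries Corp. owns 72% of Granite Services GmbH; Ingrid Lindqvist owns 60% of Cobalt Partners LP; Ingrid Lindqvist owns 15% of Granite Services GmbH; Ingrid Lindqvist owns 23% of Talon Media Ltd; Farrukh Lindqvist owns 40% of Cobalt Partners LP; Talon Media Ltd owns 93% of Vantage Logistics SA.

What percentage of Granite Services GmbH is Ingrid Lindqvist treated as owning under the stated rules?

By parent–child attribution (R2), Ingrid Lindqvist is treated as also owning Farrukh Lindqvist's interest in Talon Media Ltd, giving 23% + 77% = 100%.
By parent–child attribution (R2), Ingrid Lindqvist is treated as also owning Farrukh Lindqvist's interest in Cobalt Partners LP, giving 60% + 40% = 100%.
Chain via Talon Media Ltd → Vantage Logistics SA (R3): 100% × 93% × 12% = 11.16% of Granite Services GmbH.
Chain via Cobalt Partners LP → Oakhollow Industries Corp. (R3): 100% × 69% × 72% = 49.68% of Granite Services GmbH.
Direct interest in Granite Services GmbH: 15%.
Aggregating (R1): 11.16% + 49.68% + 15% = 75.84%.

75.84%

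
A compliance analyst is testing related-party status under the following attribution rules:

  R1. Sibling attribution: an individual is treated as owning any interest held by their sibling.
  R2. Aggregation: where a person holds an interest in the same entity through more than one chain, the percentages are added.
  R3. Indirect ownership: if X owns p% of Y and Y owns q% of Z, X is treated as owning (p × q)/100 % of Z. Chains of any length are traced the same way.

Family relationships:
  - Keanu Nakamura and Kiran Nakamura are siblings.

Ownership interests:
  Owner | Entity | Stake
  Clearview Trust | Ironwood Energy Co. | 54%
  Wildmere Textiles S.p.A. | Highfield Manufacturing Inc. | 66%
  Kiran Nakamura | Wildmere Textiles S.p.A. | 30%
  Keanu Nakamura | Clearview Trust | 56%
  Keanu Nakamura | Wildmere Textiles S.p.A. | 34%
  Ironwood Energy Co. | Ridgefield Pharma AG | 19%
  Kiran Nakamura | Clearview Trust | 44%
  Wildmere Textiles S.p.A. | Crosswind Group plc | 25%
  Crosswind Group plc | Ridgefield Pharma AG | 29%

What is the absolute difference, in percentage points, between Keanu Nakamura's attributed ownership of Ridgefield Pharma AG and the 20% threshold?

By sibling attribution (R1), Keanu Nakamura is treated as also owning Kiran Nakamura's interest in Clearview Trust, giving 56% + 44% = 100%.
By sibling attribution (R1), Keanu Nakamura is treated as also owning Kiran Nakamura's interest in Wildmere Textiles S.p.A, giving 34% + 30% = 64%.
Chain via Clearview Trust → Ironwood Energy Co. (R3): 100% × 54% × 19% = 10.26% of Ridgefield Pharma AG.
Chain via Wildmere Textiles S.p.A. → Crosswind Group plc (R3): 64% × 25% × 29% = 4.64% of Ridgefield Pharma AG.
Aggregating (R2): 10.26% + 4.64% = 14.9%.
14.9% falls short of the 20% threshold by 5.1 percentage points.

5.1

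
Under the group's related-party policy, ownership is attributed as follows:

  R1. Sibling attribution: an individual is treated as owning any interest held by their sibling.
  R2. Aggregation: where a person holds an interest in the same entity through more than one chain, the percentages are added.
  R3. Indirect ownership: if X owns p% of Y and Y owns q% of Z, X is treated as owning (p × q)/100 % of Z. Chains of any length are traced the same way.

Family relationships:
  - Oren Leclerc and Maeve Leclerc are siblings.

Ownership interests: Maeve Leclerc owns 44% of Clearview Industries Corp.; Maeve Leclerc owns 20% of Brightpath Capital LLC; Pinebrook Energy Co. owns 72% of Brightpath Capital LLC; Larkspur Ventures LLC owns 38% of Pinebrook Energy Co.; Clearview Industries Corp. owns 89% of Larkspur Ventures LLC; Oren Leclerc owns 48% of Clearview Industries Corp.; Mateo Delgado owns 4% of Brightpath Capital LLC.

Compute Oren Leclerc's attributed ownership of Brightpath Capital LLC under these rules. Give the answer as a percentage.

By sibling attribution (R1), Oren Leclerc is treated as also owning Maeve Leclerc's interest in Clearview Industries Corp, giving 48% + 44% = 92%.
By sibling attribution (R1), Oren Leclerc is treated as owning Maeve Leclerc's 20% interest in Brightpath Capital LLC.
Chain via Clearview Industries Corp. → Larkspur Ventures LLC → Pinebrook Energy Co. (R3): 92% × 89% × 38% × 72% = 22.402368% of Brightpath Capital LLC.
Direct interest in Brightpath Capital LLC: 20%.
Aggregating (R2): 22.402368% + 20% = 42.402368%.

42.402368%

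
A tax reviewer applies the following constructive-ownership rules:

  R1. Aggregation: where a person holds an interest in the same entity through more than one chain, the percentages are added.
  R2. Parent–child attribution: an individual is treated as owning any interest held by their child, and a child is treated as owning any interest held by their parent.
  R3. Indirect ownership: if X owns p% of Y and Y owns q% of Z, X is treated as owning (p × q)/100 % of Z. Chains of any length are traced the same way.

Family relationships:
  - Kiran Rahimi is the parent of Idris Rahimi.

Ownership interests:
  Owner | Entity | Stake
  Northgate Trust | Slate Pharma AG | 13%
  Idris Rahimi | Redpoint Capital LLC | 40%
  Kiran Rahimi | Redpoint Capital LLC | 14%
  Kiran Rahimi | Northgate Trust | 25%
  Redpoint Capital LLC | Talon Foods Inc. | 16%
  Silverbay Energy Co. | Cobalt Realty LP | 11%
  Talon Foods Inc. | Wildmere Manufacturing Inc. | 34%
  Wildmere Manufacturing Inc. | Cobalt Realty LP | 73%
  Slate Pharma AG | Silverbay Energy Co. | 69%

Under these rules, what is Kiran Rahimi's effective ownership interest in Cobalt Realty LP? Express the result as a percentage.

By parent–child attribution (R2), Kiran Rahimi is treated as also owning Idris Rahimi's interest in Redpoint Capital LLC, giving 14% + 40% = 54%.
Chain via Northgate Trust → Slate Pharma AG → Silverbay Energy Co. (R3): 25% × 13% × 69% × 11% = 0.246675% of Cobalt Realty LP.
Chain via Redpoint Capital LLC → Talon Foods Inc. → Wildmere Manufacturing Inc. (R3): 54% × 16% × 34% × 73% = 2.144448% of Cobalt Realty LP.
Aggregating (R1): 0.246675% + 2.144448% = 2.391123%.

2.391123%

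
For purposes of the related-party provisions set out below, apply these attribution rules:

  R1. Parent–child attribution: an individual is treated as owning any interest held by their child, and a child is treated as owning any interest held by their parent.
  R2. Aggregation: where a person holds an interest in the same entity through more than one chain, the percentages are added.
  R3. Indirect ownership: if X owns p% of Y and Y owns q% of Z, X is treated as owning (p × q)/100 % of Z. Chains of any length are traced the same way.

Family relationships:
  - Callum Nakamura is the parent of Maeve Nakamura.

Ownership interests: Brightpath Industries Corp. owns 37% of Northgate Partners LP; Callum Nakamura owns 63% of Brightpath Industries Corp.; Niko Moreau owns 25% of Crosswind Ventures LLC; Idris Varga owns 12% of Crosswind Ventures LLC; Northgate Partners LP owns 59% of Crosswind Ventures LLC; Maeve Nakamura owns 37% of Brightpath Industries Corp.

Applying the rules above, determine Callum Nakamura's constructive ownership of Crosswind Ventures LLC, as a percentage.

By parent–child attribution (R1), Callum Nakamura is treated as also owning Maeve Nakamura's interest in Brightpath Industries Corp, giving 63% + 37% = 100%.
Chain via Brightpath Industries Corp. → Northgate Partners LP (R3): 100% × 37% × 59% = 21.83% of Crosswind Ventures LLC.

21.83%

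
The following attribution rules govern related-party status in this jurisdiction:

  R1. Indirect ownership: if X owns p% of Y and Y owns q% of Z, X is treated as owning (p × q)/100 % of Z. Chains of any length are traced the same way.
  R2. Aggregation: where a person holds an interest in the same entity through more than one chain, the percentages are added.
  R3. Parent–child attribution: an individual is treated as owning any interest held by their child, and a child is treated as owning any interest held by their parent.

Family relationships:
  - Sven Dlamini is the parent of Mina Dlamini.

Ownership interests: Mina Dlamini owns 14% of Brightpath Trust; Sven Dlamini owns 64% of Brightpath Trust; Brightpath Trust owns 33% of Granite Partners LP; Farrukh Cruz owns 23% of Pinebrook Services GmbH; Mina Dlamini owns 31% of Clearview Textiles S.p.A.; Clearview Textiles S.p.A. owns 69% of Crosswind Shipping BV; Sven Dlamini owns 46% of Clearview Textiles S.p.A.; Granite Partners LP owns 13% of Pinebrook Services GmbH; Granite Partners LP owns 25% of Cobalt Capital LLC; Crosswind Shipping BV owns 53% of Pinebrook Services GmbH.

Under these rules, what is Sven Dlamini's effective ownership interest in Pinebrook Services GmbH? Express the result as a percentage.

31.5051%

By parent–child attribution (R3), Sven Dlamini is treated as also owning Mina Dlamini's interest in Brightpath Trust, giving 64% + 14% = 78%.
By parent–child attribution (R3), Sven Dlamini is treated as also owning Mina Dlamini's interest in Clearview Textiles S.p.A, giving 46% + 31% = 77%.
Chain via Brightpath Trust → Granite Partners LP (R1): 78% × 33% × 13% = 3.3462% of Pinebrook Services GmbH.
Chain via Clearview Textiles S.p.A. → Crosswind Shipping BV (R1): 77% × 69% × 53% = 28.1589% of Pinebrook Services GmbH.
Aggregating (R2): 3.3462% + 28.1589% = 31.5051%.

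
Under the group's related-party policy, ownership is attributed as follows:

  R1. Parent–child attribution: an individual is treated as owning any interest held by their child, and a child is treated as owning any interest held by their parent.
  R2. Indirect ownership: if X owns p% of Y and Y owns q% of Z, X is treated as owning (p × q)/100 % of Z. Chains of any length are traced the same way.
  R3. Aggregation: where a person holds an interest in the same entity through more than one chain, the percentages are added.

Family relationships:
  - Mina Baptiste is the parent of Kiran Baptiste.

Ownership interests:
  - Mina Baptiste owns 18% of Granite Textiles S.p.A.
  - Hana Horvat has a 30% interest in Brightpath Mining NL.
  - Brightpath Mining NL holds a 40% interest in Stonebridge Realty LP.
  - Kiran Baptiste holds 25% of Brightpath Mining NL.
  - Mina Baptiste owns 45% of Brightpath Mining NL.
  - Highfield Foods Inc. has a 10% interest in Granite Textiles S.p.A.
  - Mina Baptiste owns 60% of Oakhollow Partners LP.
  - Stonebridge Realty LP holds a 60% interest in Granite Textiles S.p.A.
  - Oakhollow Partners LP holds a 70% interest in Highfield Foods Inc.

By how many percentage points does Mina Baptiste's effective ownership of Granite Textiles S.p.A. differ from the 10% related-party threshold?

By parent–child attribution (R1), Mina Baptiste is treated as also owning Kiran Baptiste's interest in Brightpath Mining NL, giving 45% + 25% = 70%.
Chain via Brightpath Mining NL → Stonebridge Realty LP (R2): 70% × 40% × 60% = 16.8% of Granite Textiles S.p.A.
Chain via Oakhollow Partners LP → Highfield Foods Inc. (R2): 60% × 70% × 10% = 4.2% of Granite Textiles S.p.A.
Direct interest in Granite Textiles S.p.A: 18%.
Aggregating (R3): 16.8% + 4.2% + 18% = 39%.
39% exceeds the 10% threshold by 29 percentage points.

29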